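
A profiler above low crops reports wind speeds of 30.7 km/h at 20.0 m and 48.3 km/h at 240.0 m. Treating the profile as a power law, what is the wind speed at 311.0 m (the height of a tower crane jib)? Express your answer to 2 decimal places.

First find α: α = ln(V₂/V₁)/ln(z₂/z₁) = ln(48.3/30.7)/ln(240.0/20.0) = 0.45317/2.48491 = 0.1824
Extrapolate from 240.0 m to 311.0 m: V₃ = 48.3 × (311.0/240.0)^0.1824 = 48.3 × 1.0484 = 50.6375 km/h

50.64 km/h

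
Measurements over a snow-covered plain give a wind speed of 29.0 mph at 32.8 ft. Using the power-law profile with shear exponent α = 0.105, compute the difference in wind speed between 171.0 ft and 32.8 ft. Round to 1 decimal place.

5.5 mph

Power law: V₂ = V₁ · (z₂/z₁)^α = 29.0 × (5.2134)^0.105 = 34.4902 mph
ΔV = 34.4902 − 29.0 = 5.4902 mph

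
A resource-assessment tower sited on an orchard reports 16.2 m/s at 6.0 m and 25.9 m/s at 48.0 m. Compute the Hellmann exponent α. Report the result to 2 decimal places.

Power law: V₂/V₁ = (z₂/z₁)^α ⇒ α = ln(V₂/V₁) / ln(z₂/z₁)
α = ln(25.9/16.2) / ln(48.0/6.0) = ln(1.5988) / ln(8.0000)
  = 0.46923 / 2.07944 = 0.22565

α ≈ 0.23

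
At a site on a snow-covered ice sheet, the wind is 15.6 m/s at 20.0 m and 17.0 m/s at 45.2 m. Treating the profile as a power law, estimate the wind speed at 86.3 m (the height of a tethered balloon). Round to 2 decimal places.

18.20 m/s

First find α: α = ln(V₂/V₁)/ln(z₂/z₁) = ln(17.0/15.6)/ln(45.2/20.0) = 0.08594/0.81536 = 0.1054
Extrapolate from 45.2 m to 86.3 m: V₃ = 17.0 × (86.3/45.2)^0.1054 = 17.0 × 1.0705 = 18.1993 m/s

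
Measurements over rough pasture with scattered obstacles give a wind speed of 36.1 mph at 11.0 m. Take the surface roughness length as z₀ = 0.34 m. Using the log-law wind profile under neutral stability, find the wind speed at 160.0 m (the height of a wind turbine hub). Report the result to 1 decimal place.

Log law: V(z) ∝ ln(z/z₀), so V₂/V₁ = ln(z₂/z₀) / ln(z₁/z₀).
ln(160.0/0.34) = 6.1540, ln(11.0/0.34) = 3.4767
V₂ = 36.1 × 6.1540/3.4767 = 36.1 × 1.7701 = 63.8992 mph

63.9 mph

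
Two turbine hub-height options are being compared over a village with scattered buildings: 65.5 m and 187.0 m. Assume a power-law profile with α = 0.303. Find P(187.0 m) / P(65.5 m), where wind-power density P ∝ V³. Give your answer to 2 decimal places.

2.60

Speed ratio: V_B/V_A = (z_B/z_A)^α = (187.0/65.5)^0.303 = (2.8550)^0.303 = 1.37419
Power-density ratio: P_B/P_A = (V_B/V_A)³ = (1.37419)³ = 2.59502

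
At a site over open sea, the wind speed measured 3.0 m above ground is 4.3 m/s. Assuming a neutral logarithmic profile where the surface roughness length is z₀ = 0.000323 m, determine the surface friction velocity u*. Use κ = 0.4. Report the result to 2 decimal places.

u* ≈ 0.19 m/s

Log law: V(z) = (u*/κ) · ln(z/z₀) ⇒ u* = κ · V / ln(z/z₀)
u* = 0.4 × 4.3 / ln(3.0/0.000323) = 0.4 × 4.3 / 9.1365
   = 1.7200 / 9.1365 = 0.1883 m/s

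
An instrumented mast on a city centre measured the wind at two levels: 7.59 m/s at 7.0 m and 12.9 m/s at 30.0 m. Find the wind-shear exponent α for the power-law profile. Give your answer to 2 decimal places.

α ≈ 0.36

Power law: V₂/V₁ = (z₂/z₁)^α ⇒ α = ln(V₂/V₁) / ln(z₂/z₁)
α = ln(12.9/7.59) / ln(30.0/7.0) = ln(1.6996) / ln(4.2857)
  = 0.53040 / 1.45529 = 0.36446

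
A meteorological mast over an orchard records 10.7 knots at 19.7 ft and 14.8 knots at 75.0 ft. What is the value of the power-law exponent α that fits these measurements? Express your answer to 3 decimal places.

α ≈ 0.243

Power law: V₂/V₁ = (z₂/z₁)^α ⇒ α = ln(V₂/V₁) / ln(z₂/z₁)
α = ln(14.8/10.7) / ln(75.0/19.7) = ln(1.3832) / ln(3.8071)
  = 0.32438 / 1.33687 = 0.24264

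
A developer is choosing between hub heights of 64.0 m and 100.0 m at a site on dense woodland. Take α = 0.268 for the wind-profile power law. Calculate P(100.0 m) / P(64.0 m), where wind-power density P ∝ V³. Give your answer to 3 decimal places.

1.432

Speed ratio: V_B/V_A = (z_B/z_A)^α = (100.0/64.0)^0.268 = (1.5625)^0.268 = 1.12705
Power-density ratio: P_B/P_A = (V_B/V_A)³ = (1.12705)³ = 1.43163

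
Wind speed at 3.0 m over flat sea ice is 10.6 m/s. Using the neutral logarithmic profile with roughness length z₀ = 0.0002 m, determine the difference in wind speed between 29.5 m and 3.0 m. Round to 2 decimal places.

Log law: V₂ = V₁ · ln(z₂/z₀)/ln(z₁/z₀) = 10.6 × 11.9016/9.6158 = 13.1197 m/s
ΔV = 13.1197 − 10.6 = 2.5197 m/s

2.52 m/s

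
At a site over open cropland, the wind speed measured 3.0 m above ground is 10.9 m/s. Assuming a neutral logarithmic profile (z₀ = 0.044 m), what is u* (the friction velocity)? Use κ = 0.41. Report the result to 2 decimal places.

u* ≈ 1.06 m/s

Log law: V(z) = (u*/κ) · ln(z/z₀) ⇒ u* = κ · V / ln(z/z₀)
u* = 0.41 × 10.9 / ln(3.0/0.044) = 0.41 × 10.9 / 4.2222
   = 4.4690 / 4.2222 = 1.0585 m/s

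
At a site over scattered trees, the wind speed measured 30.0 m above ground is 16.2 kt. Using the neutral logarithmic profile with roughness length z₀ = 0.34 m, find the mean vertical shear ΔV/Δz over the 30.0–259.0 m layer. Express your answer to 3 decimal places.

0.034 kt/m

Log law: V₂ = V₁ · ln(z₂/z₀)/ln(z₁/z₀) = 16.2 × 6.6356/4.4800 = 23.9949 kt
ΔV/Δz = (23.9949 − 16.2)/(259.0 − 30.0) = 7.7949/229.0000 = 0.03404 kt/m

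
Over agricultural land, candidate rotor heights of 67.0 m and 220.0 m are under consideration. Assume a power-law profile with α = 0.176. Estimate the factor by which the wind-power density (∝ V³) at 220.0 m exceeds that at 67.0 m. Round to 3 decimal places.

Speed ratio: V_B/V_A = (z_B/z_A)^α = (220.0/67.0)^0.176 = (3.2836)^0.176 = 1.23276
Power-density ratio: P_B/P_A = (V_B/V_A)³ = (1.23276)³ = 1.87341

1.873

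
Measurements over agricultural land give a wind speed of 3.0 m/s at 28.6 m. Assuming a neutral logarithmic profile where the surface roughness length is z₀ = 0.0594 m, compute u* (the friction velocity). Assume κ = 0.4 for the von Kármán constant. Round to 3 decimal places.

u* ≈ 0.194 m/s

Log law: V(z) = (u*/κ) · ln(z/z₀) ⇒ u* = κ · V / ln(z/z₀)
u* = 0.4 × 3.0 / ln(28.6/0.0594) = 0.4 × 3.0 / 6.1769
   = 1.2000 / 6.1769 = 0.1943 m/s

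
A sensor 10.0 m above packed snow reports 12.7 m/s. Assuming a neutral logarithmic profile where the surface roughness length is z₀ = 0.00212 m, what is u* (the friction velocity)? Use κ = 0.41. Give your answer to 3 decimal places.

u* ≈ 0.616 m/s

Log law: V(z) = (u*/κ) · ln(z/z₀) ⇒ u* = κ · V / ln(z/z₀)
u* = 0.41 × 12.7 / ln(10.0/0.00212) = 0.41 × 12.7 / 8.4589
   = 5.2070 / 8.4589 = 0.6156 m/s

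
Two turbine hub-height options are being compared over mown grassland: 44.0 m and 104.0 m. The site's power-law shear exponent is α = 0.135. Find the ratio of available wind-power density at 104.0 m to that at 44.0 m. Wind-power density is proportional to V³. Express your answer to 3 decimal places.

Speed ratio: V_B/V_A = (z_B/z_A)^α = (104.0/44.0)^0.135 = (2.3636)^0.135 = 1.12314
Power-density ratio: P_B/P_A = (V_B/V_A)³ = (1.12314)³ = 1.41677

1.417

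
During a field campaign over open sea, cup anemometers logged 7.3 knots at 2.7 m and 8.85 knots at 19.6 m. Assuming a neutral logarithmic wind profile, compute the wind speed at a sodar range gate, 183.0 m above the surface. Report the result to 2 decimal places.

Log law: V ∝ ln(z/z₀). From the pair, with r = V₁/V₂ = 0.82486,
ln z₀ = (ln z₁ − r·ln z₂)/(1 − r) = (0.9933 − 0.82486×2.9755)/0.17514 = -8.3426 → z₀ = 0.0002381 m
V₃ = V₁ · ln(z₃/z₀)/ln(z₁/z₀) = 7.3 × 13.5521/9.3359 = 10.5968 knots

10.60 knots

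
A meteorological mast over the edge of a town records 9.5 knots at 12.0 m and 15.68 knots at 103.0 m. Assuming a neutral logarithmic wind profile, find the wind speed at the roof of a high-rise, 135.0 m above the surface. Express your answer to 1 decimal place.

16.5 knots

Log law: V ∝ ln(z/z₀). From the pair, with r = V₁/V₂ = 0.60587,
ln z₀ = (ln z₁ − r·ln z₂)/(1 − r) = (2.4849 − 0.60587×4.6347)/0.39413 = -0.8198 → z₀ = 0.4405 m
V₃ = V₁ · ln(z₃/z₀)/ln(z₁/z₀) = 9.5 × 5.7251/3.3047 = 16.4577 knots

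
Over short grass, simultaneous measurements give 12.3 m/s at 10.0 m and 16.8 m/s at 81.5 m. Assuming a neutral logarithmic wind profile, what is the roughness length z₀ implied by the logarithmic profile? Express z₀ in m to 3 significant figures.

z₀ ≈ 0.0323 m

Log law: V(z) ∝ ln(z/z₀). With r = V₁/V₂ = 12.3/16.8 = 0.73214,
r · ln(z₂/z₀) = ln(z₁/z₀) ⇒ ln z₀ = (ln z₁ − r·ln z₂)/(1 − r)
ln z₀ = (2.30259 − 0.73214×4.40060) / 0.26786 = -3.4320
z₀ = exp(-3.4320) = 0.03232 m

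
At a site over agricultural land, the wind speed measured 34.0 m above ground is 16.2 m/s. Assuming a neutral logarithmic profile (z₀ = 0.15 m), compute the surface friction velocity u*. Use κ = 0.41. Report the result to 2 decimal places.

Log law: V(z) = (u*/κ) · ln(z/z₀) ⇒ u* = κ · V / ln(z/z₀)
u* = 0.41 × 16.2 / ln(34.0/0.15) = 0.41 × 16.2 / 5.4235
   = 6.6420 / 5.4235 = 1.2247 m/s

u* ≈ 1.22 m/s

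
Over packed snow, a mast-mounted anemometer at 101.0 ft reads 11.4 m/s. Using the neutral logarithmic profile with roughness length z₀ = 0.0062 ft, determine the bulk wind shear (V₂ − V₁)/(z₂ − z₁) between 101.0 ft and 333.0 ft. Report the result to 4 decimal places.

0.0060 m/s/ft

Log law: V₂ = V₁ · ln(z₂/z₀)/ln(z₁/z₀) = 11.4 × 10.8913/9.6983 = 12.8024 m/s
ΔV/Δz = (12.8024 − 11.4)/(333.0 − 101.0) = 1.4024/232.0000 = 0.00604 m/s/ft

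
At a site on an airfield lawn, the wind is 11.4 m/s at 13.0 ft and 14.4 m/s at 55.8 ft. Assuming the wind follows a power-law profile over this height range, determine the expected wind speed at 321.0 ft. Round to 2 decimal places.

19.06 m/s

First find α: α = ln(V₂/V₁)/ln(z₂/z₁) = ln(14.4/11.4)/ln(55.8/13.0) = 0.23361/1.45682 = 0.1604
Extrapolate from 55.8 ft to 321.0 ft: V₃ = 14.4 × (321.0/55.8)^0.1604 = 14.4 × 1.3239 = 19.0640 m/s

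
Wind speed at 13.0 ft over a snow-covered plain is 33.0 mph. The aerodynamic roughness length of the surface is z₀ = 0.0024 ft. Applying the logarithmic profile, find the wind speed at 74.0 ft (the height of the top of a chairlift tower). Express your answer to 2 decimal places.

39.68 mph

Log law: V(z) ∝ ln(z/z₀), so V₂/V₁ = ln(z₂/z₀) / ln(z₁/z₀).
ln(74.0/0.0024) = 10.3364, ln(13.0/0.0024) = 8.5972
V₂ = 33.0 × 10.3364/8.5972 = 33.0 × 1.2023 = 39.6755 mph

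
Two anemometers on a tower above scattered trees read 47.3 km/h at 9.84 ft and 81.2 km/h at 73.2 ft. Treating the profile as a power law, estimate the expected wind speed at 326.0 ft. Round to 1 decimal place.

121.4 km/h

First find α: α = ln(V₂/V₁)/ln(z₂/z₁) = ln(81.2/47.3)/ln(73.2/9.84) = 0.54040/2.00674 = 0.2693
Extrapolate from 73.2 ft to 326.0 ft: V₃ = 81.2 × (326.0/73.2)^0.2693 = 81.2 × 1.4952 = 121.4086 km/h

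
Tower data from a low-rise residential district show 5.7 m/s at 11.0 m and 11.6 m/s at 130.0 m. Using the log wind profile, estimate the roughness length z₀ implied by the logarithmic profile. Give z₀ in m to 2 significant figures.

z₀ ≈ 1.0 m

Log law: V(z) ∝ ln(z/z₀). With r = V₁/V₂ = 5.7/11.6 = 0.49138,
r · ln(z₂/z₀) = ln(z₁/z₀) ⇒ ln z₀ = (ln z₁ − r·ln z₂)/(1 − r)
ln z₀ = (2.39790 − 0.49138×4.86753) / 0.50862 = 0.0120
z₀ = exp(0.0120) = 1.012 m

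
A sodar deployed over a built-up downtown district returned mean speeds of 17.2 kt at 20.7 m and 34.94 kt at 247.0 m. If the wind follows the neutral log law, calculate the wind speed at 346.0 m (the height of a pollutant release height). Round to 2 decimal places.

Log law: V ∝ ln(z/z₀). From the pair, with r = V₁/V₂ = 0.49227,
ln z₀ = (ln z₁ − r·ln z₂)/(1 − r) = (3.0301 − 0.49227×5.5094)/0.50773 = 0.6263 → z₀ = 1.871 m
V₃ = V₁ · ln(z₃/z₀)/ln(z₁/z₀) = 17.2 × 5.2201/2.4038 = 37.3517 kt

37.35 kt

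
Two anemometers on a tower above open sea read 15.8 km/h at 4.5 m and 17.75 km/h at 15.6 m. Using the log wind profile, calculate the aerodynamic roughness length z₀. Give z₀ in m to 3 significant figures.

z₀ ≈ 0.000190 m

Log law: V(z) ∝ ln(z/z₀). With r = V₁/V₂ = 15.8/17.75 = 0.89014,
r · ln(z₂/z₀) = ln(z₁/z₀) ⇒ ln z₀ = (ln z₁ − r·ln z₂)/(1 − r)
ln z₀ = (1.50408 − 0.89014×2.74727) / 0.10986 = -8.5690
z₀ = exp(-8.5690) = 0.0001899 m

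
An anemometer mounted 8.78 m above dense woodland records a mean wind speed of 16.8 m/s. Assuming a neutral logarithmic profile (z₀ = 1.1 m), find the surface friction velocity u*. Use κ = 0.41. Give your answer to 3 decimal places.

Log law: V(z) = (u*/κ) · ln(z/z₀) ⇒ u* = κ · V / ln(z/z₀)
u* = 0.41 × 16.8 / ln(8.78/1.1) = 0.41 × 16.8 / 2.0772
   = 6.8880 / 2.0772 = 3.3161 m/s

u* ≈ 3.316 m/s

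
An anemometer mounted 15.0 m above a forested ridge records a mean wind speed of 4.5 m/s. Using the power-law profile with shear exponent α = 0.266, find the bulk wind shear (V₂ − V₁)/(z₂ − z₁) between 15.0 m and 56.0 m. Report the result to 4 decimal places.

Power law: V₂ = V₁ · (z₂/z₁)^α = 4.5 × (3.7333)^0.266 = 6.3884 m/s
ΔV/Δz = (6.3884 − 4.5)/(56.0 − 15.0) = 1.8884/41.0000 = 0.04606 m/s/m

0.0461 m/s/m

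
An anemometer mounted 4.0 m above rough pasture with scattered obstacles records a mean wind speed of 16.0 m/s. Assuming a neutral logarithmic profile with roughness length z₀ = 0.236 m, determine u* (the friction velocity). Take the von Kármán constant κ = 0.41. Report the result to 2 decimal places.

u* ≈ 2.32 m/s

Log law: V(z) = (u*/κ) · ln(z/z₀) ⇒ u* = κ · V / ln(z/z₀)
u* = 0.41 × 16.0 / ln(4.0/0.236) = 0.41 × 16.0 / 2.8302
   = 6.5600 / 2.8302 = 2.3178 m/s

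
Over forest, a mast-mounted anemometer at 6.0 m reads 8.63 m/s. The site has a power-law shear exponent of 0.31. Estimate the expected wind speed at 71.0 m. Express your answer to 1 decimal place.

Power-law profile: V₂ = V₁ · (z₂/z₁)^α
V₂ = 8.63 × (71.0/6.0)^0.31 = 8.63 × (11.8333)^0.31
    = 8.63 × 2.1511 = 18.5641 m/s

18.6 m/s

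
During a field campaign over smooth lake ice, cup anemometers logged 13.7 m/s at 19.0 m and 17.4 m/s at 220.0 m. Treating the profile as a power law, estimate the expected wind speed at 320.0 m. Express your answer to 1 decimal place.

18.0 m/s

First find α: α = ln(V₂/V₁)/ln(z₂/z₁) = ln(17.4/13.7)/ln(220.0/19.0) = 0.23907/2.44919 = 0.0976
Extrapolate from 220.0 m to 320.0 m: V₃ = 17.4 × (320.0/220.0)^0.0976 = 17.4 × 1.0373 = 18.0482 m/s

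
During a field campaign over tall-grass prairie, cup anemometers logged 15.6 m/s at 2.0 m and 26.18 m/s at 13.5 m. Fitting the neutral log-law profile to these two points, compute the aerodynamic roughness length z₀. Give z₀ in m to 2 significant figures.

z₀ ≈ 0.12 m

Log law: V(z) ∝ ln(z/z₀). With r = V₁/V₂ = 15.6/26.18 = 0.59587,
r · ln(z₂/z₀) = ln(z₁/z₀) ⇒ ln z₀ = (ln z₁ − r·ln z₂)/(1 − r)
ln z₀ = (0.69315 − 0.59587×2.60269) / 0.40413 = -2.1224
z₀ = exp(-2.1224) = 0.1197 m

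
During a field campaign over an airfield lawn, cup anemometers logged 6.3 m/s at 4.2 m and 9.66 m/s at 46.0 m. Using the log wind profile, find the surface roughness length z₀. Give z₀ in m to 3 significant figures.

Log law: V(z) ∝ ln(z/z₀). With r = V₁/V₂ = 6.3/9.66 = 0.65217,
r · ln(z₂/z₀) = ln(z₁/z₀) ⇒ ln z₀ = (ln z₁ − r·ln z₂)/(1 − r)
ln z₀ = (1.43508 − 0.65217×3.82864) / 0.34783 = -3.0528
z₀ = exp(-3.0528) = 0.04722 m

z₀ ≈ 0.0472 m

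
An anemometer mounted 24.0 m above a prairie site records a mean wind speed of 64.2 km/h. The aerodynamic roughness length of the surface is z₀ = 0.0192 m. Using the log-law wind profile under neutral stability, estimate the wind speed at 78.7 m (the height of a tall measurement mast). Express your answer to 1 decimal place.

Log law: V(z) ∝ ln(z/z₀), so V₂/V₁ = ln(z₂/z₀) / ln(z₁/z₀).
ln(78.7/0.0192) = 8.3185, ln(24.0/0.0192) = 7.1309
V₂ = 64.2 × 8.3185/7.1309 = 64.2 × 1.1665 = 74.8920 km/h

74.9 km/h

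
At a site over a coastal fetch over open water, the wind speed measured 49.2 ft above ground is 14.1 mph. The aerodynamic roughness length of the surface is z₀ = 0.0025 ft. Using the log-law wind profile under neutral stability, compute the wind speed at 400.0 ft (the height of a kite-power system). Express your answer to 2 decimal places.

17.09 mph

Log law: V(z) ∝ ln(z/z₀), so V₂/V₁ = ln(z₂/z₀) / ln(z₁/z₀).
ln(400.0/0.0025) = 11.9829, ln(49.2/0.0025) = 9.8874
V₂ = 14.1 × 11.9829/9.8874 = 14.1 × 1.2119 = 17.0884 mph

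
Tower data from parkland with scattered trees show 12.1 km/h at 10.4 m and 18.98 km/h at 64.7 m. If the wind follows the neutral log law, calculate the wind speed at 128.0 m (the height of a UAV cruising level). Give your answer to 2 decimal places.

21.55 km/h

Log law: V ∝ ln(z/z₀). From the pair, with r = V₁/V₂ = 0.63751,
ln z₀ = (ln z₁ − r·ln z₂)/(1 − r) = (2.3418 − 0.63751×4.1698)/0.36249 = -0.8731 → z₀ = 0.4177 m
V₃ = V₁ · ln(z₃/z₀)/ln(z₁/z₀) = 12.1 × 5.7251/3.2149 = 21.5479 km/h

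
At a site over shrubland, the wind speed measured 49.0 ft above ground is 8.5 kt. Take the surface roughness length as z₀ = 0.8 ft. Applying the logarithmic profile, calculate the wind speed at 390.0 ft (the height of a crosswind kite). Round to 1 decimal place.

12.8 kt

Log law: V(z) ∝ ln(z/z₀), so V₂/V₁ = ln(z₂/z₀) / ln(z₁/z₀).
ln(390.0/0.8) = 6.1893, ln(49.0/0.8) = 4.1150
V₂ = 8.5 × 6.1893/4.1150 = 8.5 × 1.5041 = 12.7848 kt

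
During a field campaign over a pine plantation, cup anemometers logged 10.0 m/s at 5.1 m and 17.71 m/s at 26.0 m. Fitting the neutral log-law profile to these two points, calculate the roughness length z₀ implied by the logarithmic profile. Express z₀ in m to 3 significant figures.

z₀ ≈ 0.617 m

Log law: V(z) ∝ ln(z/z₀). With r = V₁/V₂ = 10.0/17.71 = 0.56465,
r · ln(z₂/z₀) = ln(z₁/z₀) ⇒ ln z₀ = (ln z₁ − r·ln z₂)/(1 − r)
ln z₀ = (1.62924 − 0.56465×3.25810) / 0.43535 = -0.4834
z₀ = exp(-0.4834) = 0.6167 m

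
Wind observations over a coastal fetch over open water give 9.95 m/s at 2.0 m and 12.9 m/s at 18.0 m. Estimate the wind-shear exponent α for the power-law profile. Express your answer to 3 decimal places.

α ≈ 0.118

Power law: V₂/V₁ = (z₂/z₁)^α ⇒ α = ln(V₂/V₁) / ln(z₂/z₁)
α = ln(12.9/9.95) / ln(18.0/2.0) = ln(1.2965) / ln(9.0000)
  = 0.25965 / 2.19722 = 0.11817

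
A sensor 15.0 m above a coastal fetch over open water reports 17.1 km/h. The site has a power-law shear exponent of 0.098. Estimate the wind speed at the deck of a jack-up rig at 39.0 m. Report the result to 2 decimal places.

18.78 km/h

Power-law profile: V₂ = V₁ · (z₂/z₁)^α
V₂ = 17.1 × (39.0/15.0)^0.098 = 17.1 × (2.6000)^0.098
    = 17.1 × 1.0982 = 18.7786 km/h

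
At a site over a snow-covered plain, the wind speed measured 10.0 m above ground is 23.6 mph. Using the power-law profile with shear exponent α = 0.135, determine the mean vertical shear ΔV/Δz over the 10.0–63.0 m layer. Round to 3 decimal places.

Power law: V₂ = V₁ · (z₂/z₁)^α = 23.6 × (6.3000)^0.135 = 30.2568 mph
ΔV/Δz = (30.2568 − 23.6)/(63.0 − 10.0) = 6.6568/53.0000 = 0.12560 mph/m

0.126 mph/m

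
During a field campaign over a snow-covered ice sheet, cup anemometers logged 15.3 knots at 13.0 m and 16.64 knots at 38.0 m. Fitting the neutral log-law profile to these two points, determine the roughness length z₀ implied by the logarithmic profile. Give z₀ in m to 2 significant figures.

Log law: V(z) ∝ ln(z/z₀). With r = V₁/V₂ = 15.3/16.64 = 0.91947,
r · ln(z₂/z₀) = ln(z₁/z₀) ⇒ ln z₀ = (ln z₁ − r·ln z₂)/(1 − r)
ln z₀ = (2.56495 − 0.91947×3.63759) / 0.08053 = -9.6823
z₀ = exp(-9.6823) = 0.00006238 m

z₀ ≈ 0.000062 m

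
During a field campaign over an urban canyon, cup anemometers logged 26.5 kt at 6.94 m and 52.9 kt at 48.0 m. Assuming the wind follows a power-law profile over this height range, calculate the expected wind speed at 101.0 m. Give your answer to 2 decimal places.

First find α: α = ln(V₂/V₁)/ln(z₂/z₁) = ln(52.9/26.5)/ln(48.0/6.94) = 0.69126/1.93390 = 0.3574
Extrapolate from 48.0 m to 101.0 m: V₃ = 52.9 × (101.0/48.0)^0.3574 = 52.9 × 1.3046 = 69.0142 kt

69.01 kt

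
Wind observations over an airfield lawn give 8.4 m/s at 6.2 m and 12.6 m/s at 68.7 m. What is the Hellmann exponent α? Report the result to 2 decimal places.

Power law: V₂/V₁ = (z₂/z₁)^α ⇒ α = ln(V₂/V₁) / ln(z₂/z₁)
α = ln(12.6/8.4) / ln(68.7/6.2) = ln(1.5000) / ln(11.0806)
  = 0.40547 / 2.40520 = 0.16858

α ≈ 0.17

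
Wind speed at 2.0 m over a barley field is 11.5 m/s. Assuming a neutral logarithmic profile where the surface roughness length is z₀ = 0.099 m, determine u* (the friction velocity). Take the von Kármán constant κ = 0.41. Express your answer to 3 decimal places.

Log law: V(z) = (u*/κ) · ln(z/z₀) ⇒ u* = κ · V / ln(z/z₀)
u* = 0.41 × 11.5 / ln(2.0/0.099) = 0.41 × 11.5 / 3.0058
   = 4.7150 / 3.0058 = 1.5686 m/s

u* ≈ 1.569 m/s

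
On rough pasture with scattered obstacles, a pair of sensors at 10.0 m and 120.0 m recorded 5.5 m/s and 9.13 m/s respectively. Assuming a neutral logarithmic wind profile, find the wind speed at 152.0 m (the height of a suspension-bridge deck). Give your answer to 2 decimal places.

9.48 m/s

Log law: V ∝ ln(z/z₀). From the pair, with r = V₁/V₂ = 0.60241,
ln z₀ = (ln z₁ − r·ln z₂)/(1 − r) = (2.3026 − 0.60241×4.7875)/0.39759 = -1.4624 → z₀ = 0.2317 m
V₃ = V₁ · ln(z₃/z₀)/ln(z₁/z₀) = 5.5 × 6.4863/3.7650 = 9.4753 m/s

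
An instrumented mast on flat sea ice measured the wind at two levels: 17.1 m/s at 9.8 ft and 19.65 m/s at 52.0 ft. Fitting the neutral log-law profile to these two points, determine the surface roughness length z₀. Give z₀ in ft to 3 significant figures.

Log law: V(z) ∝ ln(z/z₀). With r = V₁/V₂ = 17.1/19.65 = 0.87023,
r · ln(z₂/z₀) = ln(z₁/z₀) ⇒ ln z₀ = (ln z₁ − r·ln z₂)/(1 − r)
ln z₀ = (2.28238 − 0.87023×3.95124) / 0.12977 = -8.9088
z₀ = exp(-8.9088) = 0.0001352 ft

z₀ ≈ 0.000135 ft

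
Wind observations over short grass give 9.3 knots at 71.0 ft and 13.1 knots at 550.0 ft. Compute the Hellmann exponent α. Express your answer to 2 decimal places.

α ≈ 0.17

Power law: V₂/V₁ = (z₂/z₁)^α ⇒ α = ln(V₂/V₁) / ln(z₂/z₁)
α = ln(13.1/9.3) / ln(550.0/71.0) = ln(1.4086) / ln(7.7465)
  = 0.34260 / 2.04724 = 0.16735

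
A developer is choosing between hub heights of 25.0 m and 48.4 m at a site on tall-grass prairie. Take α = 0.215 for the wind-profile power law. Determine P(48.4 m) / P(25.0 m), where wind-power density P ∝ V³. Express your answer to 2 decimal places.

1.53

Speed ratio: V_B/V_A = (z_B/z_A)^α = (48.4/25.0)^0.215 = (1.9360)^0.215 = 1.15262
Power-density ratio: P_B/P_A = (V_B/V_A)³ = (1.15262)³ = 1.53128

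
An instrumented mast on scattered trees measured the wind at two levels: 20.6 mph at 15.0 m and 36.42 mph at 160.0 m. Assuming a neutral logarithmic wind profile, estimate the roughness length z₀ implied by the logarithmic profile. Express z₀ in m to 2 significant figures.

z₀ ≈ 0.69 m

Log law: V(z) ∝ ln(z/z₀). With r = V₁/V₂ = 20.6/36.42 = 0.56562,
r · ln(z₂/z₀) = ln(z₁/z₀) ⇒ ln z₀ = (ln z₁ − r·ln z₂)/(1 − r)
ln z₀ = (2.70805 − 0.56562×5.07517) / 0.43438 = -0.3743
z₀ = exp(-0.3743) = 0.6878 m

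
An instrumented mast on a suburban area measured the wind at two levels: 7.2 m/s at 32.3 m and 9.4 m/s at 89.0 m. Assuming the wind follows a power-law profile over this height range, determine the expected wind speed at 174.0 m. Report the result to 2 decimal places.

11.21 m/s

First find α: α = ln(V₂/V₁)/ln(z₂/z₁) = ln(9.4/7.2)/ln(89.0/32.3) = 0.26663/1.01357 = 0.2631
Extrapolate from 89.0 m to 174.0 m: V₃ = 9.4 × (174.0/89.0)^0.2631 = 9.4 × 1.1929 = 11.2130 m/s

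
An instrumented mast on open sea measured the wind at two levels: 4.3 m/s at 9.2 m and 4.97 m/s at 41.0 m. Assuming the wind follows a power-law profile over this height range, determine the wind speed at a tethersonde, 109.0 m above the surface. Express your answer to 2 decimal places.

5.46 m/s

First find α: α = ln(V₂/V₁)/ln(z₂/z₁) = ln(4.97/4.3)/ln(41.0/9.2) = 0.14480/1.49437 = 0.0969
Extrapolate from 41.0 m to 109.0 m: V₃ = 4.97 × (109.0/41.0)^0.0969 = 4.97 × 1.0994 = 5.4639 m/s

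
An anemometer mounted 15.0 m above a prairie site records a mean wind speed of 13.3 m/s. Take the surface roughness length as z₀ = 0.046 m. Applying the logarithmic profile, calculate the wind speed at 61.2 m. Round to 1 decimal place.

Log law: V(z) ∝ ln(z/z₀), so V₂/V₁ = ln(z₂/z₀) / ln(z₁/z₀).
ln(61.2/0.046) = 7.1933, ln(15.0/0.046) = 5.7872
V₂ = 13.3 × 7.1933/5.7872 = 13.3 × 1.2430 = 16.5315 m/s

16.5 m/s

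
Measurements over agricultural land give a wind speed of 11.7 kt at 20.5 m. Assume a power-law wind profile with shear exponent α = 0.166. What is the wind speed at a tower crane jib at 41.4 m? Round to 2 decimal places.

Power-law profile: V₂ = V₁ · (z₂/z₁)^α
V₂ = 11.7 × (41.4/20.5)^0.166 = 11.7 × (2.0195)^0.166
    = 11.7 × 1.1238 = 13.1479 kt

13.15 kt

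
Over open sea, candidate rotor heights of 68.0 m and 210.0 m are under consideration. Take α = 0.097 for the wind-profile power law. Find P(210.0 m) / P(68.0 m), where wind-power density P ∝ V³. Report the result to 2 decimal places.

Speed ratio: V_B/V_A = (z_B/z_A)^α = (210.0/68.0)^0.097 = (3.0882)^0.097 = 1.11558
Power-density ratio: P_B/P_A = (V_B/V_A)³ = (1.11558)³ = 1.38837

1.39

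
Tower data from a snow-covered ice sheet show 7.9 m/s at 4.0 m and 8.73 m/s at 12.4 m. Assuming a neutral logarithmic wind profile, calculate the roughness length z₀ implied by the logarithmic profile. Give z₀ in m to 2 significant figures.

z₀ ≈ 0.000084 m

Log law: V(z) ∝ ln(z/z₀). With r = V₁/V₂ = 7.9/8.73 = 0.90493,
r · ln(z₂/z₀) = ln(z₁/z₀) ⇒ ln z₀ = (ln z₁ − r·ln z₂)/(1 − r)
ln z₀ = (1.38629 − 0.90493×2.51770) / 0.09507 = -9.3825
z₀ = exp(-9.3825) = 0.00008419 m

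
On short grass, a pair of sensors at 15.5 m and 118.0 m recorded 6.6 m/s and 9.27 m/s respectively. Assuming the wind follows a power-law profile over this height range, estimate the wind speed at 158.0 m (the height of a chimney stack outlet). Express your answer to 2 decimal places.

9.73 m/s

First find α: α = ln(V₂/V₁)/ln(z₂/z₁) = ln(9.27/6.6)/ln(118.0/15.5) = 0.33971/2.02984 = 0.1674
Extrapolate from 118.0 m to 158.0 m: V₃ = 9.27 × (158.0/118.0)^0.1674 = 9.27 × 1.0501 = 9.7341 m/s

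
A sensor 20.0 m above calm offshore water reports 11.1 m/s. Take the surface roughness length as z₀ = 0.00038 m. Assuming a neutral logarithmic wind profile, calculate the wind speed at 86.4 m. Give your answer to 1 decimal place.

Log law: V(z) ∝ ln(z/z₀), so V₂/V₁ = ln(z₂/z₀) / ln(z₁/z₀).
ln(86.4/0.00038) = 12.3343, ln(20.0/0.00038) = 10.8711
V₂ = 11.1 × 12.3343/10.8711 = 11.1 × 1.1346 = 12.5941 m/s

12.6 m/s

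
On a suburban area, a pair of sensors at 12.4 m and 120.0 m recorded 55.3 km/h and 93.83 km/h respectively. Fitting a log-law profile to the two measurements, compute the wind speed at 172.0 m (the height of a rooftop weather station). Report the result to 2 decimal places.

99.94 km/h

Log law: V ∝ ln(z/z₀). From the pair, with r = V₁/V₂ = 0.58936,
ln z₀ = (ln z₁ − r·ln z₂)/(1 − r) = (2.5177 − 0.58936×4.7875)/0.41064 = -0.7400 → z₀ = 0.4771 m
V₃ = V₁ · ln(z₃/z₀)/ln(z₁/z₀) = 55.3 × 5.8875/3.2577 = 99.9411 km/h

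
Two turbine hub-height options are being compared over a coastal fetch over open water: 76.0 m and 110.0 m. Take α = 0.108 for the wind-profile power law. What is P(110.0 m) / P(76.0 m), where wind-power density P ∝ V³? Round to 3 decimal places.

Speed ratio: V_B/V_A = (z_B/z_A)^α = (110.0/76.0)^0.108 = (1.4474)^0.108 = 1.04074
Power-density ratio: P_B/P_A = (V_B/V_A)³ = (1.04074)³ = 1.12727

1.127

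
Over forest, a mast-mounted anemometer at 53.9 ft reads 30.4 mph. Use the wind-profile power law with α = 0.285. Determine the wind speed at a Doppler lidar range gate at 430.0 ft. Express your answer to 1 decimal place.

Power-law profile: V₂ = V₁ · (z₂/z₁)^α
V₂ = 30.4 × (430.0/53.9)^0.285 = 30.4 × (7.9777)^0.285
    = 30.4 × 1.8073 = 54.9426 mph

54.9 mph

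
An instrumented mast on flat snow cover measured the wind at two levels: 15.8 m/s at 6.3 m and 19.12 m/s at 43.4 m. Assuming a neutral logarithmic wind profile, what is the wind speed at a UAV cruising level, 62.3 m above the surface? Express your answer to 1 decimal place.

19.7 m/s

Log law: V ∝ ln(z/z₀). From the pair, with r = V₁/V₂ = 0.82636,
ln z₀ = (ln z₁ − r·ln z₂)/(1 − r) = (1.8405 − 0.82636×3.7705)/0.17364 = -7.3440 → z₀ = 0.0006465 m
V₃ = V₁ · ln(z₃/z₀)/ln(z₁/z₀) = 15.8 × 11.4759/9.1845 = 19.7419 m/s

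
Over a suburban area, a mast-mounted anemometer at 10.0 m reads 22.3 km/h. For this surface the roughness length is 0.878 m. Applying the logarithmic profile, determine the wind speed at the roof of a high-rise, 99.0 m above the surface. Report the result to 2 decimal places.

Log law: V(z) ∝ ln(z/z₀), so V₂/V₁ = ln(z₂/z₀) / ln(z₁/z₀).
ln(99.0/0.878) = 4.7252, ln(10.0/0.878) = 2.4327
V₂ = 22.3 × 4.7252/2.4327 = 22.3 × 1.9424 = 43.3152 km/h

43.32 km/h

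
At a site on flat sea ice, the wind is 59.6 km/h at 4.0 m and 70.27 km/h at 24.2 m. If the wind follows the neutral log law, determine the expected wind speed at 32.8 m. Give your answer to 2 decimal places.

72.07 km/h

Log law: V ∝ ln(z/z₀). From the pair, with r = V₁/V₂ = 0.84816,
ln z₀ = (ln z₁ − r·ln z₂)/(1 − r) = (1.3863 − 0.84816×3.1864)/0.15184 = -8.6684 → z₀ = 0.0001719 m
V₃ = V₁ · ln(z₃/z₀)/ln(z₁/z₀) = 59.6 × 12.1588/10.0547 = 72.0724 km/h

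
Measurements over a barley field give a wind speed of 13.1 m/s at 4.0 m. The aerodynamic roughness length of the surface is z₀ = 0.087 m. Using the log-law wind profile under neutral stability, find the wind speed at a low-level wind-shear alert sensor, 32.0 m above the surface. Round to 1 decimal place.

20.2 m/s

Log law: V(z) ∝ ln(z/z₀), so V₂/V₁ = ln(z₂/z₀) / ln(z₁/z₀).
ln(32.0/0.087) = 5.9076, ln(4.0/0.087) = 3.8281
V₂ = 13.1 × 5.9076/3.8281 = 13.1 × 1.5432 = 20.2159 m/s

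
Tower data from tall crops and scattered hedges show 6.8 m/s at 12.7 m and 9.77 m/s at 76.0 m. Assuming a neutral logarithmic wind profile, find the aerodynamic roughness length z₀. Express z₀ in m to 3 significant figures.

Log law: V(z) ∝ ln(z/z₀). With r = V₁/V₂ = 6.8/9.77 = 0.69601,
r · ln(z₂/z₀) = ln(z₁/z₀) ⇒ ln z₀ = (ln z₁ − r·ln z₂)/(1 − r)
ln z₀ = (2.54160 − 0.69601×4.33073) / 0.30399 = -1.5547
z₀ = exp(-1.5547) = 0.2112 m

z₀ ≈ 0.211 m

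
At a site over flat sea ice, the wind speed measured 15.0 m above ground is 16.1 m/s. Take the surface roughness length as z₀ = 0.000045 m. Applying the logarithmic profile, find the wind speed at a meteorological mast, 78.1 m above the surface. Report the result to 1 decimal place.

Log law: V(z) ∝ ln(z/z₀), so V₂/V₁ = ln(z₂/z₀) / ln(z₁/z₀).
ln(78.1/0.000045) = 14.3668, ln(15.0/0.000045) = 12.7169
V₂ = 16.1 × 14.3668/12.7169 = 16.1 × 1.1297 = 18.1889 m/s

18.2 m/s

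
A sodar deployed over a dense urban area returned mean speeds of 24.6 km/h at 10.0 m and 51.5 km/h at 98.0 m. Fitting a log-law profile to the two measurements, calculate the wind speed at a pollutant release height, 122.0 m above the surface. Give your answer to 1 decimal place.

Log law: V ∝ ln(z/z₀). From the pair, with r = V₁/V₂ = 0.47767,
ln z₀ = (ln z₁ − r·ln z₂)/(1 − r) = (2.3026 − 0.47767×4.5850)/0.52233 = 0.2154 → z₀ = 1.240 m
V₃ = V₁ · ln(z₃/z₀)/ln(z₁/z₀) = 24.6 × 4.5887/2.0872 = 54.0818 km/h

54.1 km/h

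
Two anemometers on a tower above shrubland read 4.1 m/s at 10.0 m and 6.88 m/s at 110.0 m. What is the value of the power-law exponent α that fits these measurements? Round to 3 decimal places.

α ≈ 0.216

Power law: V₂/V₁ = (z₂/z₁)^α ⇒ α = ln(V₂/V₁) / ln(z₂/z₁)
α = ln(6.88/4.1) / ln(110.0/10.0) = ln(1.6780) / ln(11.0000)
  = 0.51763 / 2.39790 = 0.21587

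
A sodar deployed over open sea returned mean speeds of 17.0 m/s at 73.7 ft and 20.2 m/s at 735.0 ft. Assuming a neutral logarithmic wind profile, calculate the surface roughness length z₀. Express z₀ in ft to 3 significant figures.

Log law: V(z) ∝ ln(z/z₀). With r = V₁/V₂ = 17.0/20.2 = 0.84158,
r · ln(z₂/z₀) = ln(z₁/z₀) ⇒ ln z₀ = (ln z₁ − r·ln z₂)/(1 − r)
ln z₀ = (4.30000 − 0.84158×6.59987) / 0.15842 = -7.9180
z₀ = exp(-7.9180) = 0.0003641 ft

z₀ ≈ 0.000364 ft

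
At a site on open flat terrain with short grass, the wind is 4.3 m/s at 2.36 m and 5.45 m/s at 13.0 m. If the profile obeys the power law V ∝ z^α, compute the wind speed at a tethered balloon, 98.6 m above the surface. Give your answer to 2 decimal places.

First find α: α = ln(V₂/V₁)/ln(z₂/z₁) = ln(5.45/4.3)/ln(13.0/2.36) = 0.23700/1.70629 = 0.1389
Extrapolate from 13.0 m to 98.6 m: V₃ = 5.45 × (98.6/13.0)^0.1389 = 5.45 × 1.3250 = 7.2213 m/s

7.22 m/s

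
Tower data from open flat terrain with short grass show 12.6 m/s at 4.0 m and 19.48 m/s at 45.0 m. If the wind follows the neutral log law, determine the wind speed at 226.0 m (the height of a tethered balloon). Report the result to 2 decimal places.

Log law: V ∝ ln(z/z₀). From the pair, with r = V₁/V₂ = 0.64682,
ln z₀ = (ln z₁ − r·ln z₂)/(1 − r) = (1.3863 − 0.64682×3.8067)/0.35318 = -3.0464 → z₀ = 0.04753 m
V₃ = V₁ · ln(z₃/z₀)/ln(z₁/z₀) = 12.6 × 8.4669/4.4327 = 24.0675 m/s

24.07 m/s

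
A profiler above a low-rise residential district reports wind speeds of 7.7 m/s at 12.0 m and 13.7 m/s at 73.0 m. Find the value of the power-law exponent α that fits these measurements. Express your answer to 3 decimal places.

Power law: V₂/V₁ = (z₂/z₁)^α ⇒ α = ln(V₂/V₁) / ln(z₂/z₁)
α = ln(13.7/7.7) / ln(73.0/12.0) = ln(1.7792) / ln(6.0833)
  = 0.57618 / 1.80555 = 0.31911

α ≈ 0.319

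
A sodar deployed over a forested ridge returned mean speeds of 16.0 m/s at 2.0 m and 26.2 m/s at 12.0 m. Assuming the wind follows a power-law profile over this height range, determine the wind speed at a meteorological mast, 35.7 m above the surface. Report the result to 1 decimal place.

35.4 m/s

First find α: α = ln(V₂/V₁)/ln(z₂/z₁) = ln(26.2/16.0)/ln(12.0/2.0) = 0.49317/1.79176 = 0.2752
Extrapolate from 12.0 m to 35.7 m: V₃ = 26.2 × (35.7/12.0)^0.2752 = 26.2 × 1.3500 = 35.3692 m/s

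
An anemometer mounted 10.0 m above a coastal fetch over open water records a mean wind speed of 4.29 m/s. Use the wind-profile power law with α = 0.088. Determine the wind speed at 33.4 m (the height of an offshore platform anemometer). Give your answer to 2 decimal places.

4.77 m/s

Power-law profile: V₂ = V₁ · (z₂/z₁)^α
V₂ = 4.29 × (33.4/10.0)^0.088 = 4.29 × (3.3400)^0.088
    = 4.29 × 1.1120 = 4.7703 m/s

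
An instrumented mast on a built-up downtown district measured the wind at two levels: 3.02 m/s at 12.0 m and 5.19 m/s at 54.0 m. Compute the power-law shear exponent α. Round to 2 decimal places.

Power law: V₂/V₁ = (z₂/z₁)^α ⇒ α = ln(V₂/V₁) / ln(z₂/z₁)
α = ln(5.19/3.02) / ln(54.0/12.0) = ln(1.7185) / ln(4.5000)
  = 0.54148 / 1.50408 = 0.36001

α ≈ 0.36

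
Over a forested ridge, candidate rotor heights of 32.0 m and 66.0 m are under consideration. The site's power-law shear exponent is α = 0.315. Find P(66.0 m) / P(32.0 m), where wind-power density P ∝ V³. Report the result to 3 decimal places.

1.982

Speed ratio: V_B/V_A = (z_B/z_A)^α = (66.0/32.0)^0.315 = (2.0625)^0.315 = 1.25613
Power-density ratio: P_B/P_A = (V_B/V_A)³ = (1.25613)³ = 1.98199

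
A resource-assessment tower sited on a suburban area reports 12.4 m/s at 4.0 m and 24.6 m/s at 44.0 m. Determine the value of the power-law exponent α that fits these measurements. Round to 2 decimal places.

α ≈ 0.29

Power law: V₂/V₁ = (z₂/z₁)^α ⇒ α = ln(V₂/V₁) / ln(z₂/z₁)
α = ln(24.6/12.4) / ln(44.0/4.0) = ln(1.9839) / ln(11.0000)
  = 0.68505 / 2.39790 = 0.28569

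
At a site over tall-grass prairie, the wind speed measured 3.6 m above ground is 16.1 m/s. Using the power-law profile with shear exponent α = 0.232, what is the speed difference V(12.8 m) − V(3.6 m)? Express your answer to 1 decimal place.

Power law: V₂ = V₁ · (z₂/z₁)^α = 16.1 × (3.5556)^0.232 = 21.6091 m/s
ΔV = 21.6091 − 16.1 = 5.5091 m/s

5.5 m/s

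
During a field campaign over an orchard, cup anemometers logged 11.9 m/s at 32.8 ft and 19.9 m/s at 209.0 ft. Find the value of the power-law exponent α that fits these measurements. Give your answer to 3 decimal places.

Power law: V₂/V₁ = (z₂/z₁)^α ⇒ α = ln(V₂/V₁) / ln(z₂/z₁)
α = ln(19.9/11.9) / ln(209.0/32.8) = ln(1.6723) / ln(6.3720)
  = 0.51418 / 1.85191 = 0.27765

α ≈ 0.278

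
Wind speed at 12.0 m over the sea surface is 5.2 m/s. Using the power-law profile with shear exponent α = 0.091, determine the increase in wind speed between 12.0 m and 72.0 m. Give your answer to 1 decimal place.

0.9 m/s

Power law: V₂ = V₁ · (z₂/z₁)^α = 5.2 × (6.0000)^0.091 = 6.1209 m/s
ΔV = 6.1209 − 5.2 = 0.9209 m/s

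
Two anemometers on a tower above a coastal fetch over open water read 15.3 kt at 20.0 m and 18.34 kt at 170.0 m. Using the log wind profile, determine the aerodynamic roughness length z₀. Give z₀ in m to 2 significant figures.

z₀ ≈ 0.00042 m

Log law: V(z) ∝ ln(z/z₀). With r = V₁/V₂ = 15.3/18.34 = 0.83424,
r · ln(z₂/z₀) = ln(z₁/z₀) ⇒ ln z₀ = (ln z₁ − r·ln z₂)/(1 − r)
ln z₀ = (2.99573 − 0.83424×5.13580) / 0.16576 = -7.7750
z₀ = exp(-7.7750) = 0.0004201 m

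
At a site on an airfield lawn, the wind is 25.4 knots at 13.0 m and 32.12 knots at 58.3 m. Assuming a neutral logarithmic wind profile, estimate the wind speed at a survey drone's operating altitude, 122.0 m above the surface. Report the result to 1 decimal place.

Log law: V ∝ ln(z/z₀). From the pair, with r = V₁/V₂ = 0.79078,
ln z₀ = (ln z₁ − r·ln z₂)/(1 − r) = (2.5649 − 0.79078×4.0656)/0.20922 = -3.1072 → z₀ = 0.04473 m
V₃ = V₁ · ln(z₃/z₀)/ln(z₁/z₀) = 25.4 × 7.9112/5.6721 = 35.4267 knots

35.4 knots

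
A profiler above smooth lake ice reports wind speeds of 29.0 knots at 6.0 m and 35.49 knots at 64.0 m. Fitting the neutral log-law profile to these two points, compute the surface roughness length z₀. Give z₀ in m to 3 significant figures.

z₀ ≈ 0.000153 m

Log law: V(z) ∝ ln(z/z₀). With r = V₁/V₂ = 29.0/35.49 = 0.81713,
r · ln(z₂/z₀) = ln(z₁/z₀) ⇒ ln z₀ = (ln z₁ − r·ln z₂)/(1 − r)
ln z₀ = (1.79176 − 0.81713×4.15888) / 0.18287 = -8.7855
z₀ = exp(-8.7855) = 0.0001529 m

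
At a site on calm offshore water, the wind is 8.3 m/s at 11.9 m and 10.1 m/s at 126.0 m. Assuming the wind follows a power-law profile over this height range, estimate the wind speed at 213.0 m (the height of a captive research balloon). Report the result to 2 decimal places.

First find α: α = ln(V₂/V₁)/ln(z₂/z₁) = ln(10.1/8.3)/ln(126.0/11.9) = 0.19628/2.35974 = 0.0832
Extrapolate from 126.0 m to 213.0 m: V₃ = 10.1 × (213.0/126.0)^0.0832 = 10.1 × 1.0446 = 10.5508 m/s

10.55 m/s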